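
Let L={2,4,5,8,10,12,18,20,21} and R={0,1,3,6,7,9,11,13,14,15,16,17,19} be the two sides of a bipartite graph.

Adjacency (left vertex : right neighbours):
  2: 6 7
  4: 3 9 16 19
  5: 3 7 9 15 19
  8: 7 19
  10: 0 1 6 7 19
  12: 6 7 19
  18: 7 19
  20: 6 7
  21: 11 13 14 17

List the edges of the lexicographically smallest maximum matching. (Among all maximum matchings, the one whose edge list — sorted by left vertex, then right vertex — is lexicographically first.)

Lex-smallest maximum matching: {(2,6), (4,3), (5,9), (8,7), (10,0), (12,19), (21,11)}

|M| = 7 (so the lex-smallest maximum matching has 7 edges)
process left vertices in ascending order; for each, take the smallest-labelled available neighbour that still permits 7 edges overall, or leave it unmatched if none does
lex-smallest matching: {2-6, 4-3, 5-9, 8-7, 10-0, 12-19, 21-11}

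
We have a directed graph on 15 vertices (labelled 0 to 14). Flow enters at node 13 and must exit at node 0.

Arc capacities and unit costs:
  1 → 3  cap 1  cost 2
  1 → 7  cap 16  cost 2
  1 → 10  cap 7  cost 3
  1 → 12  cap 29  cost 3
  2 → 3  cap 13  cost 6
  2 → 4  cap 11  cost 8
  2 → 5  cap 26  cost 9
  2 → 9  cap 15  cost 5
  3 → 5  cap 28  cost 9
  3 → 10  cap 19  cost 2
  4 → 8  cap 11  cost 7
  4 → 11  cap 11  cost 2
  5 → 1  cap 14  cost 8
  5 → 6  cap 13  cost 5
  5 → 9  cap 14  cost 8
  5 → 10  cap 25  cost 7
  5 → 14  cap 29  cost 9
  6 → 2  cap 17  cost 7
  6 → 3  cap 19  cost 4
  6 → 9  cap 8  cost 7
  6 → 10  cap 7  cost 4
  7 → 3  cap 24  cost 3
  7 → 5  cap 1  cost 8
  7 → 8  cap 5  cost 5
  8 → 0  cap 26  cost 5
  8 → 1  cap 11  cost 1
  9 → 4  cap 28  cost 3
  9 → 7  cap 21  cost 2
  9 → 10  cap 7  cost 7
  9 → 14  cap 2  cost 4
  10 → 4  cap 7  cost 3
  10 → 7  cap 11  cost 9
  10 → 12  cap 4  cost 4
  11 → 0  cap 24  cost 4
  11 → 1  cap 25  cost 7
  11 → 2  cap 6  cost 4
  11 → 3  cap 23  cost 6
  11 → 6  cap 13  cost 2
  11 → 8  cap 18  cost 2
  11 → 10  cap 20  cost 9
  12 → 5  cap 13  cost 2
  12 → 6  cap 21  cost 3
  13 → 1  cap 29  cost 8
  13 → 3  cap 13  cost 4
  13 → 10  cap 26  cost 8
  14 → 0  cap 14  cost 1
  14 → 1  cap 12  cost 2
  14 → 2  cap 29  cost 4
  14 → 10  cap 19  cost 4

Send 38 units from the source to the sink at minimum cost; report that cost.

Minimum cost for 38 units: 934

shortest-cost path #1: 13→3→10→4→11→0 push 7 @ unit cost 15 (adds 105)
shortest-cost path #2: 13→1→7→8→0 push 5 @ unit cost 20 (adds 100)
shortest-cost path #3: 13→3→10→12→5→14→0 push 4 @ unit cost 22 (adds 88)
shortest-cost path #4: 13→3→5→14→0 push 2 @ unit cost 23 (adds 46)
shortest-cost path #5: 13→1→12→5→14→0 push 8 @ unit cost 23 (adds 184)
shortest-cost path #6: 13→1→12→5→9→4→11→0 push 1 @ unit cost 30 (adds 30)
shortest-cost path #7: 13→1→12→6→9→4→11→0 push 3 @ unit cost 30 (adds 90)
shortest-cost path #8: 13→1→12→6→9→4→8→0 push 5 @ unit cost 36 (adds 180)
shortest-cost path #9: 13→1→12→10→3→5→9→4→8→0 push 3 @ unit cost 37 (adds 111)
total cost = 934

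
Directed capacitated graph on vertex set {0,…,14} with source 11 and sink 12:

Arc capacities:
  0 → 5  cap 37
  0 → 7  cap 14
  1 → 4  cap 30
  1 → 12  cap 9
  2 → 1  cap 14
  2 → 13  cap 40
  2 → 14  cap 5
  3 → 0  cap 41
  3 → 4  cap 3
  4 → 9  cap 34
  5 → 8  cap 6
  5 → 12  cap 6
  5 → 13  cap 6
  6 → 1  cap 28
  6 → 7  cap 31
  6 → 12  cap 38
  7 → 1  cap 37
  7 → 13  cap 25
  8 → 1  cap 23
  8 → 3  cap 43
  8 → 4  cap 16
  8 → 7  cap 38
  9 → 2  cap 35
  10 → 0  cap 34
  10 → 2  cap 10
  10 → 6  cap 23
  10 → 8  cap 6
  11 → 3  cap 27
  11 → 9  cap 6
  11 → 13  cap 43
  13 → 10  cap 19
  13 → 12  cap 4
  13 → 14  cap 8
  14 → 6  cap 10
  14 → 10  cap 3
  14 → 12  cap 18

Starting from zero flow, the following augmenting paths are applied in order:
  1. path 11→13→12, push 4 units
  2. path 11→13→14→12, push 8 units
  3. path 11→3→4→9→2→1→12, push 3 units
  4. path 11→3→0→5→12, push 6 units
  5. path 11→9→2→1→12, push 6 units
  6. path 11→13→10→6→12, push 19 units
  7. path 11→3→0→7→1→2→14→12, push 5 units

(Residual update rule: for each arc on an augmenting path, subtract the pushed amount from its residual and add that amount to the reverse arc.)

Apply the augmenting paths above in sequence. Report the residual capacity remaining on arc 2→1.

after path 1 (11→13→12, push 4): res(2,1)=14
after path 2 (11→13→14→12, push 8): res(2,1)=14
after path 3 (11→3→4→9→2→1→12, push 3): res(2,1)=11
after path 4 (11→3→0→5→12, push 6): res(2,1)=11
after path 5 (11→9→2→1→12, push 6): res(2,1)=5
after path 6 (11→13→10→6→12, push 19): res(2,1)=5
after path 7 (11→3→0→7→1→2→14→12, push 5): res(2,1)=10

Residual capacity of (2,1): 10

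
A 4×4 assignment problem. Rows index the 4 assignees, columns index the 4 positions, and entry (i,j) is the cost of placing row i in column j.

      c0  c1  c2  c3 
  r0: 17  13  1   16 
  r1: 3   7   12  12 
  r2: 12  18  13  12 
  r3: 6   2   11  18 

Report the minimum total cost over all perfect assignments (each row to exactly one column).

Minimum assignment cost: 18

optimal assignment: row0→col2 (cost 1), row1→col0 (cost 3), row2→col3 (cost 12), row3→col1 (cost 2)
total = 1 + 3 + 12 + 2 = 18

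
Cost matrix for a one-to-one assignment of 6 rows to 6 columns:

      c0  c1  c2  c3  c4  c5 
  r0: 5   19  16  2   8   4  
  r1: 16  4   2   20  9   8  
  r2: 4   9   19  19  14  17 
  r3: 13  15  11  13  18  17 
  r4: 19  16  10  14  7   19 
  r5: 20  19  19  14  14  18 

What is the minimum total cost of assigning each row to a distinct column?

Minimum assignment cost: 44

optimal assignment: row0→col5 (cost 4), row1→col1 (cost 4), row2→col0 (cost 4), row3→col2 (cost 11), row4→col4 (cost 7), row5→col3 (cost 14)
total = 4 + 4 + 4 + 11 + 7 + 14 = 44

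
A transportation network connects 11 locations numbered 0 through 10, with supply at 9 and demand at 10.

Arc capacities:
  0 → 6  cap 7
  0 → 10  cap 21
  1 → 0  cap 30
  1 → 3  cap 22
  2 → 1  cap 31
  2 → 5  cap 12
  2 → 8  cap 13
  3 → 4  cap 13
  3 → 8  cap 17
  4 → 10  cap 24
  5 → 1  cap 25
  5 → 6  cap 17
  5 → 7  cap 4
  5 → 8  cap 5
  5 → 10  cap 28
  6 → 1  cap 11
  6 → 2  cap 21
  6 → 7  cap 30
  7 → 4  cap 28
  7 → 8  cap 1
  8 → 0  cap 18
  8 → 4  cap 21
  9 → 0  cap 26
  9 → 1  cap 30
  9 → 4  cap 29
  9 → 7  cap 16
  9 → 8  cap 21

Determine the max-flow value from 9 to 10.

augment #1: 9→0→10 bottleneck 21, total now 21
augment #2: 9→4→10 bottleneck 24, total now 45
augment #3: 9→0→6→2→5→10 bottleneck 5, total now 50
augment #4: 9→1→0→6→2→5→10 bottleneck 2, total now 52

Maximum flow value: 52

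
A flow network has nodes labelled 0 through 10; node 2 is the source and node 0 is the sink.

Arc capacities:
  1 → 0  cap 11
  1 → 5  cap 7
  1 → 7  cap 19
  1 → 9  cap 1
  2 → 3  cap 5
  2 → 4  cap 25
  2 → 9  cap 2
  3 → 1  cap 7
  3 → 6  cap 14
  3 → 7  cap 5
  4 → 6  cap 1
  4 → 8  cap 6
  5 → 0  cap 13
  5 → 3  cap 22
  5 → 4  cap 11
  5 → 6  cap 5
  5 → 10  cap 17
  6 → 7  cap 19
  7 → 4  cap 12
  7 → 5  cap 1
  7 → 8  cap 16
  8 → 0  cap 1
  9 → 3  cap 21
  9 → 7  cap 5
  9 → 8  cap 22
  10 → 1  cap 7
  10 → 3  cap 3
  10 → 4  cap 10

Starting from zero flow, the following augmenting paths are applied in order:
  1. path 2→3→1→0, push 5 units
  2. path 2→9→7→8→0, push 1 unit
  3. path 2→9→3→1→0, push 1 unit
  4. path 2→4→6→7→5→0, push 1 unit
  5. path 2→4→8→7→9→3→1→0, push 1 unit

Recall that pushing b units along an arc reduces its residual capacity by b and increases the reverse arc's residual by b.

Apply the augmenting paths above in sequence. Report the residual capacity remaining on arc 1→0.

after path 1 (2→3→1→0, push 5): res(1,0)=6
after path 2 (2→9→7→8→0, push 1): res(1,0)=6
after path 3 (2→9→3→1→0, push 1): res(1,0)=5
after path 4 (2→4→6→7→5→0, push 1): res(1,0)=5
after path 5 (2→4→8→7→9→3→1→0, push 1): res(1,0)=4

Residual capacity of (1,0): 4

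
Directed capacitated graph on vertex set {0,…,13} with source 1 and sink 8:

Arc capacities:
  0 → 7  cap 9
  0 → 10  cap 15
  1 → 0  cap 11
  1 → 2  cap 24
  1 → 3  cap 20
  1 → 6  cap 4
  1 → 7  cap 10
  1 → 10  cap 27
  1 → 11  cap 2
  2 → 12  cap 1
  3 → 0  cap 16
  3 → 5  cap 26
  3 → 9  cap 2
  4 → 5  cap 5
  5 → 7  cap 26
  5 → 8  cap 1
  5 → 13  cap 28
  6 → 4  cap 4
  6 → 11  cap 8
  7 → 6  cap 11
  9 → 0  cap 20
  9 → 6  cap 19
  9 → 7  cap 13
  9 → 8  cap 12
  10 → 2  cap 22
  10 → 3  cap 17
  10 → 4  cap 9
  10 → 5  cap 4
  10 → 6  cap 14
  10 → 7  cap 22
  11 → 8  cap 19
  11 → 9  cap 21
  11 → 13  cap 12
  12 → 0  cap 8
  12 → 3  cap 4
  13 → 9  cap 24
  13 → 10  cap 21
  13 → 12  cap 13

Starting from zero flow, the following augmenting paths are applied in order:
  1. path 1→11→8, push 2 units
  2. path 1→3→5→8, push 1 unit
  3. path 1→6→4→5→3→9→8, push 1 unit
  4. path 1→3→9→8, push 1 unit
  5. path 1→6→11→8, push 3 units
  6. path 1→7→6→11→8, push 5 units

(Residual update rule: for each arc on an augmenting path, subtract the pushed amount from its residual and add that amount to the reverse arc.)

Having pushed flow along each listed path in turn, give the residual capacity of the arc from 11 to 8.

Residual capacity of (11,8): 9

after path 1 (1→11→8, push 2): res(11,8)=17
after path 2 (1→3→5→8, push 1): res(11,8)=17
after path 3 (1→6→4→5→3→9→8, push 1): res(11,8)=17
after path 4 (1→3→9→8, push 1): res(11,8)=17
after path 5 (1→6→11→8, push 3): res(11,8)=14
after path 6 (1→7→6→11→8, push 5): res(11,8)=9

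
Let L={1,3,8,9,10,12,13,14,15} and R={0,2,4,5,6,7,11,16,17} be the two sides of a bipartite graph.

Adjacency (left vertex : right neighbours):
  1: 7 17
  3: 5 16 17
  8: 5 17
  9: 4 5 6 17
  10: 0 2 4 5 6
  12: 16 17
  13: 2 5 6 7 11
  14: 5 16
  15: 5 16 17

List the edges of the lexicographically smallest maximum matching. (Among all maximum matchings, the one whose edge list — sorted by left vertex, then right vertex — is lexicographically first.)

|M| = 7 (so the lex-smallest maximum matching has 7 edges)
process left vertices in ascending order; for each, take the smallest-labelled available neighbour that still permits 7 edges overall, or leave it unmatched if none does
lex-smallest matching: {1-7, 3-5, 8-17, 9-4, 10-0, 12-16, 13-2}

Lex-smallest maximum matching: {(1,7), (3,5), (8,17), (9,4), (10,0), (12,16), (13,2)}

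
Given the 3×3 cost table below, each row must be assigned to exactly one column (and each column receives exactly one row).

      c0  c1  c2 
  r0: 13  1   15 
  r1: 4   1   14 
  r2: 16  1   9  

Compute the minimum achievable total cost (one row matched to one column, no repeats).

Minimum assignment cost: 14

optimal assignment: row0→col1 (cost 1), row1→col0 (cost 4), row2→col2 (cost 9)
total = 1 + 4 + 9 = 14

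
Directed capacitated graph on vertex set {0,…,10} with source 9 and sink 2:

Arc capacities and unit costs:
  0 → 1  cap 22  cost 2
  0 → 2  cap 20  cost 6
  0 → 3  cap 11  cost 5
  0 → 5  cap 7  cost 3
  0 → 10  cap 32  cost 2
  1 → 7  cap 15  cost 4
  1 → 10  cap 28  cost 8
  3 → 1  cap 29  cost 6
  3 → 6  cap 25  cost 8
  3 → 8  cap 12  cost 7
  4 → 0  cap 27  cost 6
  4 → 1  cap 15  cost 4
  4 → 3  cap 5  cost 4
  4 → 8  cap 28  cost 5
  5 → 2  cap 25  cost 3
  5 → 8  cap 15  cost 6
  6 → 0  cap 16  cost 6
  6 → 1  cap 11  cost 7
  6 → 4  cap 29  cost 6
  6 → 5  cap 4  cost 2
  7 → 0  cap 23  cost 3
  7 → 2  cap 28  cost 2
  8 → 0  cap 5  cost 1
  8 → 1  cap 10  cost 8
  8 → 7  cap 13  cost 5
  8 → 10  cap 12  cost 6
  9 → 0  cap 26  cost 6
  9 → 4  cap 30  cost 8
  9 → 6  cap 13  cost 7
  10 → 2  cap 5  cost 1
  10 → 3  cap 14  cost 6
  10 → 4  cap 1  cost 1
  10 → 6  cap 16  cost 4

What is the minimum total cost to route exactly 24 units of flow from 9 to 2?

Minimum cost for 24 units: 273

shortest-cost path #1: 9→0→10→2 push 5 @ unit cost 9 (adds 45)
shortest-cost path #2: 9→0→2 push 19 @ unit cost 12 (adds 228)
total cost = 273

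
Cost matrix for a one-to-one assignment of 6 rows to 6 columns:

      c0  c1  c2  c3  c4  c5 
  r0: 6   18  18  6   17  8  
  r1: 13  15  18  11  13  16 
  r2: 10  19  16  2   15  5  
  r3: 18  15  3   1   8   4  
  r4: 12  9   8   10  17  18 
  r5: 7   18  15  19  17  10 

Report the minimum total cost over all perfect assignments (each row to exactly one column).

Minimum assignment cost: 42

optimal assignment: row0→col5 (cost 8), row1→col4 (cost 13), row2→col3 (cost 2), row3→col2 (cost 3), row4→col1 (cost 9), row5→col0 (cost 7)
total = 8 + 13 + 2 + 3 + 9 + 7 = 42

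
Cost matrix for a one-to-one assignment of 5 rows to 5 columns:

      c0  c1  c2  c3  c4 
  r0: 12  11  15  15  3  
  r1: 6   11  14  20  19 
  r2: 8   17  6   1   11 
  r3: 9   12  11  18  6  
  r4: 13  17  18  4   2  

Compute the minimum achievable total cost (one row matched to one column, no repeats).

Minimum assignment cost: 31

one of 2 optimal assignments: row0→col1 (cost 11), row1→col0 (cost 6), row2→col3 (cost 1), row3→col2 (cost 11), row4→col4 (cost 2)
total = 11 + 6 + 1 + 11 + 2 = 31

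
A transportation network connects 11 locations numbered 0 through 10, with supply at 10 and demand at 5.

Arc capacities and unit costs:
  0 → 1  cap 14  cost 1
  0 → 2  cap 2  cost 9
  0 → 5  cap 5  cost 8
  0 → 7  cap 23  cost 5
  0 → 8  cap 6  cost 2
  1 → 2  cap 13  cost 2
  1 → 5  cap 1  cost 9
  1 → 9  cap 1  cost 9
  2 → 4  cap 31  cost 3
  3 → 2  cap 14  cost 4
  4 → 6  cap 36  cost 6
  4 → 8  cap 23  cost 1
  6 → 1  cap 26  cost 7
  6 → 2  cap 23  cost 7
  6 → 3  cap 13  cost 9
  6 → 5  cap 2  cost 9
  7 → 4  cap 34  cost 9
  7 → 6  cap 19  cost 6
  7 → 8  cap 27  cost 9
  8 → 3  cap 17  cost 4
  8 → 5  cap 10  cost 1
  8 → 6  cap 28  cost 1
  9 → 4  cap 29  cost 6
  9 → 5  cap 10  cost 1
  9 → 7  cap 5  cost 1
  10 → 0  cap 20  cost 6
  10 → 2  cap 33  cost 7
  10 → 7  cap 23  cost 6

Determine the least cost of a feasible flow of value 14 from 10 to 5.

Minimum cost for 14 units: 158

shortest-cost path #1: 10→0→8→5 push 6 @ unit cost 9 (adds 54)
shortest-cost path #2: 10→2→4→8→5 push 4 @ unit cost 12 (adds 48)
shortest-cost path #3: 10→0→5 push 4 @ unit cost 14 (adds 56)
total cost = 158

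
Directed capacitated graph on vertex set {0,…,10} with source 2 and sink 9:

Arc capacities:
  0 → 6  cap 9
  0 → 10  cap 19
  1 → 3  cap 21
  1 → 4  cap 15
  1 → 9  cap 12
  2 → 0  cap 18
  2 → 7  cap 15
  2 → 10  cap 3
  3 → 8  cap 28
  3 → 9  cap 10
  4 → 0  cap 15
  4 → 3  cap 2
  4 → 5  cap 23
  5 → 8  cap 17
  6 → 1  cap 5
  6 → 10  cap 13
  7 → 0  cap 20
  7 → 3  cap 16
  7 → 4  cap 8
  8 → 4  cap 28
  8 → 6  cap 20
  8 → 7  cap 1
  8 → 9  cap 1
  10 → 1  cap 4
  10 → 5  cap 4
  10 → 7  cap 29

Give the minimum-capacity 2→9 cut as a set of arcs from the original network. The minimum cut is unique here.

Min-cut arcs: {(3,9), (6,1), (8,9), (10,1)} (total capacity 20)

augment #1: 2→7→3→9 push 10
augment #2: 2→10→1→9 push 3
augment #3: 2→0→6→1→9 push 5
augment #4: 2→0→10→1→9 push 1
augment #5: 2→7→3→8→9 push 1
max flow = 20; residual-reachable set from 2 gives S-side
cut edges (S→T): {(3,9), (6,1), (8,9), (10,1)} total cap 20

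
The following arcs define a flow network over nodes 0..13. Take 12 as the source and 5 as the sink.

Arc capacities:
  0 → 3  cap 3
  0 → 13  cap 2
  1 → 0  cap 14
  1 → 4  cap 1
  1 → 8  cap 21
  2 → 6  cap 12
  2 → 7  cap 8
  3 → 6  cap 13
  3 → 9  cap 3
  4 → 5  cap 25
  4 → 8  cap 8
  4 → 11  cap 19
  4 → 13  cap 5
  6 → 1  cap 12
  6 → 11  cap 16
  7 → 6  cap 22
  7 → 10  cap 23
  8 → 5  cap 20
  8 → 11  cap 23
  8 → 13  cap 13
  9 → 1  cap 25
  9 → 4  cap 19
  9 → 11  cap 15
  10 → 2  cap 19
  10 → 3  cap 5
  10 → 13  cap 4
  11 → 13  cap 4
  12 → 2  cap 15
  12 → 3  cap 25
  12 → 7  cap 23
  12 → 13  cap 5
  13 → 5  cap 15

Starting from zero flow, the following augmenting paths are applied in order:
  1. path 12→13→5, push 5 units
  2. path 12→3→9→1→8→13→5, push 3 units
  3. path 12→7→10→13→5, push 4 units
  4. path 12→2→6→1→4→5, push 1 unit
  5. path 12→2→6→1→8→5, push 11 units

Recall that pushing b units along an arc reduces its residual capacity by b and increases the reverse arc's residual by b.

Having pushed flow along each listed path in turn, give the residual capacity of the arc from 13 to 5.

after path 1 (12→13→5, push 5): res(13,5)=10
after path 2 (12→3→9→1→8→13→5, push 3): res(13,5)=7
after path 3 (12→7→10→13→5, push 4): res(13,5)=3
after path 4 (12→2→6→1→4→5, push 1): res(13,5)=3
after path 5 (12→2→6→1→8→5, push 11): res(13,5)=3

Residual capacity of (13,5): 3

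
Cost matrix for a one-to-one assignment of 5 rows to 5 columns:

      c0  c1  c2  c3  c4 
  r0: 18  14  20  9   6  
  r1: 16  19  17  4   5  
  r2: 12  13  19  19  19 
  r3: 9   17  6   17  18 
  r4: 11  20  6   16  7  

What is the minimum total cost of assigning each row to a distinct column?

optimal assignment: row0→col4 (cost 6), row1→col3 (cost 4), row2→col1 (cost 13), row3→col0 (cost 9), row4→col2 (cost 6)
total = 6 + 4 + 13 + 9 + 6 = 38

Minimum assignment cost: 38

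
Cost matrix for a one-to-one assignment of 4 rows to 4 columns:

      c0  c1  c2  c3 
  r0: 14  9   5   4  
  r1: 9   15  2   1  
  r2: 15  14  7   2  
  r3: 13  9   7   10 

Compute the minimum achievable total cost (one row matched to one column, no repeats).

Minimum assignment cost: 25

optimal assignment: row0→col2 (cost 5), row1→col0 (cost 9), row2→col3 (cost 2), row3→col1 (cost 9)
total = 5 + 9 + 2 + 9 = 25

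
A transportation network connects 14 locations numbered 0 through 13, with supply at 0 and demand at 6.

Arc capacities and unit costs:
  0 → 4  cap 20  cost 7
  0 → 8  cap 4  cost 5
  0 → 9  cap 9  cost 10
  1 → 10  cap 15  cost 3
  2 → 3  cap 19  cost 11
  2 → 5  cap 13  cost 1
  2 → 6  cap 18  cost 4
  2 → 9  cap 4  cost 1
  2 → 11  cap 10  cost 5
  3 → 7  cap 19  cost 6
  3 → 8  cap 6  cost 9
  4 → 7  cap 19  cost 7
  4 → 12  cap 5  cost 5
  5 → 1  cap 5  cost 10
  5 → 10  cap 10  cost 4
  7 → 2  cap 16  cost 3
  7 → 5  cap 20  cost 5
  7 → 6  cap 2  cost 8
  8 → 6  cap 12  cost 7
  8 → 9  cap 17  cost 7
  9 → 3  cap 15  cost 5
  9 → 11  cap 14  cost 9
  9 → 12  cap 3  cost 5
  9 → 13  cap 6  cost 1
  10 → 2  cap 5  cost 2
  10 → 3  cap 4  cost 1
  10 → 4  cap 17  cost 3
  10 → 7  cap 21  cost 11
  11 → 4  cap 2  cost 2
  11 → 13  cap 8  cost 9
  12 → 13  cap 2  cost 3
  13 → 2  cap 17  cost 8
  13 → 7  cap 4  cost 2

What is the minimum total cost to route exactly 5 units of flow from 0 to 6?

shortest-cost path #1: 0→8→6 push 4 @ unit cost 12 (adds 48)
shortest-cost path #2: 0→9→13→7→2→6 push 1 @ unit cost 20 (adds 20)
total cost = 68

Minimum cost for 5 units: 68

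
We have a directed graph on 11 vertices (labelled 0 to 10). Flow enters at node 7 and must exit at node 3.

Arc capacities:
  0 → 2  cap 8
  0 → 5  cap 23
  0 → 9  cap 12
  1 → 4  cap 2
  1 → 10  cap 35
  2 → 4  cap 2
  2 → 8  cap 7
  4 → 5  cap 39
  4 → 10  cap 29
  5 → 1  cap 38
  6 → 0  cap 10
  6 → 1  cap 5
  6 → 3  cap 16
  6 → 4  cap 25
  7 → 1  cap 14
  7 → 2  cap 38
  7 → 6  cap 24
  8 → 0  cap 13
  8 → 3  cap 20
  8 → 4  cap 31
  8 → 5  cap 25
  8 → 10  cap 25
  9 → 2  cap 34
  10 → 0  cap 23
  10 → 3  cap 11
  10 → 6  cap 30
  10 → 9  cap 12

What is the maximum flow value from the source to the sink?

augment #1: 7→6→3 bottleneck 16, total now 16
augment #2: 7→1→10→3 bottleneck 11, total now 27
augment #3: 7→2→8→3 bottleneck 7, total now 34

Maximum flow value: 34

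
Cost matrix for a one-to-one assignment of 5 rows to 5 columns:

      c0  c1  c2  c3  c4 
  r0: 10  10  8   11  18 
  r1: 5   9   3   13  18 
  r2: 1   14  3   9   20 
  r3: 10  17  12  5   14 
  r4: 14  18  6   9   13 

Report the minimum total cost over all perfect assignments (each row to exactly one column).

Minimum assignment cost: 32

optimal assignment: row0→col1 (cost 10), row1→col2 (cost 3), row2→col0 (cost 1), row3→col3 (cost 5), row4→col4 (cost 13)
total = 10 + 3 + 1 + 5 + 13 = 32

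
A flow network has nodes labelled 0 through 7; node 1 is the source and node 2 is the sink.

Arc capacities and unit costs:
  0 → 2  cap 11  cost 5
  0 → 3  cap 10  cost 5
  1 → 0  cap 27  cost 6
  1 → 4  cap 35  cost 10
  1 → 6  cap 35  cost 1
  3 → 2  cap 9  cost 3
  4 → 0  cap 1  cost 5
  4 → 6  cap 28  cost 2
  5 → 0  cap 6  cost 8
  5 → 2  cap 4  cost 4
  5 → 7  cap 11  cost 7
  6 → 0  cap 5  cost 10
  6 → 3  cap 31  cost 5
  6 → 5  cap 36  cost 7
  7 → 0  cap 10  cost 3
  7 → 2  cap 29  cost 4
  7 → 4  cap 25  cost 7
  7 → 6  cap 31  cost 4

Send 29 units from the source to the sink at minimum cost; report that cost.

shortest-cost path #1: 1→6→3→2 push 9 @ unit cost 9 (adds 81)
shortest-cost path #2: 1→0→2 push 11 @ unit cost 11 (adds 121)
shortest-cost path #3: 1→6→5→2 push 4 @ unit cost 12 (adds 48)
shortest-cost path #4: 1→6→5→7→2 push 5 @ unit cost 19 (adds 95)
total cost = 345

Minimum cost for 29 units: 345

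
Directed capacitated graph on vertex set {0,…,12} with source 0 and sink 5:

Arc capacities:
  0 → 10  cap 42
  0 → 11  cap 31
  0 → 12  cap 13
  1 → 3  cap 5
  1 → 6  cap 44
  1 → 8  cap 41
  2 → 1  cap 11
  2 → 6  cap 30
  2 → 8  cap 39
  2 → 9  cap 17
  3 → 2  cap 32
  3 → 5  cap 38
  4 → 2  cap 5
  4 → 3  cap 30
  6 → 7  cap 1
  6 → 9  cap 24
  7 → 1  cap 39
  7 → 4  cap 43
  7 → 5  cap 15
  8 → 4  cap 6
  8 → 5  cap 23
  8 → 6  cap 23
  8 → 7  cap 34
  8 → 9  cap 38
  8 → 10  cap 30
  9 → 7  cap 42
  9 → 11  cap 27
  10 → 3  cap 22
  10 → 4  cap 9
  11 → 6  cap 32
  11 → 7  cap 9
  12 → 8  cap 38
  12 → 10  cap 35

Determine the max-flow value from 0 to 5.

augment #1: 0→10→3→5 bottleneck 22, total now 22
augment #2: 0→11→7→5 bottleneck 9, total now 31
augment #3: 0→12→8→5 bottleneck 13, total now 44
augment #4: 0→10→4→3→5 bottleneck 9, total now 53
augment #5: 0→11→6→7→5 bottleneck 1, total now 54
augment #6: 0→11→6→9→7→5 bottleneck 5, total now 59
augment #7: 0→11→6→9→7→1→3→5 bottleneck 5, total now 64
augment #8: 0→11→6→9→7→1→8→5 bottleneck 10, total now 74
augment #9: 0→11→6→9→7→4→3→5 bottleneck 1, total now 75

Maximum flow value: 75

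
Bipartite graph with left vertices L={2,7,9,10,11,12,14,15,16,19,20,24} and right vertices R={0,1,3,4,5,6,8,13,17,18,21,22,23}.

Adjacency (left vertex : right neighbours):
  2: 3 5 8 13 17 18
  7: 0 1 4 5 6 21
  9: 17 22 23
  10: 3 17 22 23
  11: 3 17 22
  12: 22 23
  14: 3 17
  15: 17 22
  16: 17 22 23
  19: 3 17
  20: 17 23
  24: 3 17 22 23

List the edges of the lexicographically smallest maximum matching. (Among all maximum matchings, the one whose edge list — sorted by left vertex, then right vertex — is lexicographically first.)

Lex-smallest maximum matching: {(2,5), (7,0), (9,17), (10,3), (11,22), (12,23)}

|M| = 6 (so the lex-smallest maximum matching has 6 edges)
process left vertices in ascending order; for each, take the smallest-labelled available neighbour that still permits 6 edges overall, or leave it unmatched if none does
lex-smallest matching: {2-5, 7-0, 9-17, 10-3, 11-22, 12-23}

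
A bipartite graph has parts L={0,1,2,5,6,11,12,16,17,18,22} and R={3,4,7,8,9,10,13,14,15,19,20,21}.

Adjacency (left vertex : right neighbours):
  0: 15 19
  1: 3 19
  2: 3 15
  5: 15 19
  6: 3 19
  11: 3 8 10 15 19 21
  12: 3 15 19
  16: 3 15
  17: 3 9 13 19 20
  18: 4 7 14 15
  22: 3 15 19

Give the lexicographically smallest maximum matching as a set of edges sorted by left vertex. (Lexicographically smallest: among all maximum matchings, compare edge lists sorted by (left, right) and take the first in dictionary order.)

|M| = 6 (so the lex-smallest maximum matching has 6 edges)
process left vertices in ascending order; for each, take the smallest-labelled available neighbour that still permits 6 edges overall, or leave it unmatched if none does
lex-smallest matching: {0-15, 1-3, 5-19, 11-8, 17-9, 18-4}

Lex-smallest maximum matching: {(0,15), (1,3), (5,19), (11,8), (17,9), (18,4)}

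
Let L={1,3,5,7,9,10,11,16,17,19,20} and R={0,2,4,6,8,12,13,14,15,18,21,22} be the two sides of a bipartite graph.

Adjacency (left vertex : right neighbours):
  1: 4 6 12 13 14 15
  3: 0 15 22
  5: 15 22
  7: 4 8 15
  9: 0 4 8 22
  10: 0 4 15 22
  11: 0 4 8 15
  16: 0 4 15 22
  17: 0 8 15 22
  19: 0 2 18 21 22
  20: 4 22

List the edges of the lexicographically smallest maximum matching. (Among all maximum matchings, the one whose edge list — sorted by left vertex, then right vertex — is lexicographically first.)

Lex-smallest maximum matching: {(1,6), (3,0), (5,15), (7,4), (9,8), (10,22), (19,2)}

|M| = 7 (so the lex-smallest maximum matching has 7 edges)
process left vertices in ascending order; for each, take the smallest-labelled available neighbour that still permits 7 edges overall, or leave it unmatched if none does
lex-smallest matching: {1-6, 3-0, 5-15, 7-4, 9-8, 10-22, 19-2}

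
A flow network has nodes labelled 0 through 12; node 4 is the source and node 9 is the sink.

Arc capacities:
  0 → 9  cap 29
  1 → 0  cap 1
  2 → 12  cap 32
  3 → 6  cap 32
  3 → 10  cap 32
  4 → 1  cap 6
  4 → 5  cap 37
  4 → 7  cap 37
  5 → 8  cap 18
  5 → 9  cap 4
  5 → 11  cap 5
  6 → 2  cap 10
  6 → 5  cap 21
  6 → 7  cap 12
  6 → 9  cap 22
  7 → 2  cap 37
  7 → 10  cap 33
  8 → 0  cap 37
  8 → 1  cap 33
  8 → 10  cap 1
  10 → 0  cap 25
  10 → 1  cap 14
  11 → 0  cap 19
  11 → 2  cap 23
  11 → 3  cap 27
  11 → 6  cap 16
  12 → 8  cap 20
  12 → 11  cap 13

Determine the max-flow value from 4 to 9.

augment #1: 4→5→9 bottleneck 4, total now 4
augment #2: 4→1→0→9 bottleneck 1, total now 5
augment #3: 4→5→8→0→9 bottleneck 18, total now 23
augment #4: 4→5→11→0→9 bottleneck 5, total now 28
augment #5: 4→7→10→0→9 bottleneck 5, total now 33
augment #6: 4→7→2→12→11→6→9 bottleneck 13, total now 46
augment #7: 4→7→10→0→11→6→9 bottleneck 3, total now 49
augment #8: 4→7→10→0→11→3→6→9 bottleneck 2, total now 51

Maximum flow value: 51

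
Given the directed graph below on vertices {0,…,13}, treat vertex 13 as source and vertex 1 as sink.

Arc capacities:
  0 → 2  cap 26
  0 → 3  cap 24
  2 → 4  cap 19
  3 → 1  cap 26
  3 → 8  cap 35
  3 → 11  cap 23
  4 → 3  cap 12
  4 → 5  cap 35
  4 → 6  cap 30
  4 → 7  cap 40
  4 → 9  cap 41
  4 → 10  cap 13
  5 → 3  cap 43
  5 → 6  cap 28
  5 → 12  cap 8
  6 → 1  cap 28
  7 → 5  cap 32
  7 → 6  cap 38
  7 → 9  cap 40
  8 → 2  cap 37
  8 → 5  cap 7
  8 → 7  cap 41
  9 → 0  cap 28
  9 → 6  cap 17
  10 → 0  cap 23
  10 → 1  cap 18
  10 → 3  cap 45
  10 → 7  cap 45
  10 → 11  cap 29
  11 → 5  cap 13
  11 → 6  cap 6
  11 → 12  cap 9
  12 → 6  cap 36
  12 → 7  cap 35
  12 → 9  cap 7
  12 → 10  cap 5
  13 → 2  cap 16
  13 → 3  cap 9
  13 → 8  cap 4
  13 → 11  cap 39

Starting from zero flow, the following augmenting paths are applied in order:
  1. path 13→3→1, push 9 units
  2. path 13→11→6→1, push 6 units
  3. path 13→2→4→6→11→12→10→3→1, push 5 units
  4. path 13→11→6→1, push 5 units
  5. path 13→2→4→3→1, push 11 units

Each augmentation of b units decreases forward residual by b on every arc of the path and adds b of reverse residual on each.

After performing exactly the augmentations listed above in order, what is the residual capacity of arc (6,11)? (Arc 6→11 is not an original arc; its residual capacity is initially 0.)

Residual capacity of (6,11): 6

after path 1 (13→3→1, push 9): res(6,11)=0
after path 2 (13→11→6→1, push 6): res(6,11)=6
after path 3 (13→2→4→6→11→12→10→3→1, push 5): res(6,11)=1
after path 4 (13→11→6→1, push 5): res(6,11)=6
after path 5 (13→2→4→3→1, push 11): res(6,11)=6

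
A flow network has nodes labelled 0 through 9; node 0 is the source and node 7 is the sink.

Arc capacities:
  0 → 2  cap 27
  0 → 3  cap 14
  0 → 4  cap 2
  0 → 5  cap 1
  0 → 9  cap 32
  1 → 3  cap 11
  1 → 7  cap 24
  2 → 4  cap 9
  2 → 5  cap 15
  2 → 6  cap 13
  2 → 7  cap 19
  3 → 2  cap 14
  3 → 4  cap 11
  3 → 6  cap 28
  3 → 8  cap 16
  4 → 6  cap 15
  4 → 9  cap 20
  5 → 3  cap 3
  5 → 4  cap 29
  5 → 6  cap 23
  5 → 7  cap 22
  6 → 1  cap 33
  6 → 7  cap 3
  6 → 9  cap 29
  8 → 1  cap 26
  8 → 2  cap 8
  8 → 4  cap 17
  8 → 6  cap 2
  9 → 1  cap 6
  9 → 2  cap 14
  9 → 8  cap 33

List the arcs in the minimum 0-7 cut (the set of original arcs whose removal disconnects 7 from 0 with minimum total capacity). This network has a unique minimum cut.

Min-cut arcs: {(0,5), (1,7), (2,5), (2,7), (6,7)} (total capacity 62)

augment #1: 0→2→7 push 19
augment #2: 0→5→7 push 1
augment #3: 0→2→5→7 push 8
augment #4: 0→3→6→7 push 3
augment #5: 0→9→1→7 push 6
augment #6: 0→3→2→5→7 push 7
augment #7: 0→3→6→1→7 push 4
augment #8: 0→4→6→1→7 push 2
augment #9: 0→9→8→1→7 push 12
max flow = 62; residual-reachable set from 0 gives S-side
cut edges (S→T): {(0,5), (1,7), (2,5), (2,7), (6,7)} total cap 62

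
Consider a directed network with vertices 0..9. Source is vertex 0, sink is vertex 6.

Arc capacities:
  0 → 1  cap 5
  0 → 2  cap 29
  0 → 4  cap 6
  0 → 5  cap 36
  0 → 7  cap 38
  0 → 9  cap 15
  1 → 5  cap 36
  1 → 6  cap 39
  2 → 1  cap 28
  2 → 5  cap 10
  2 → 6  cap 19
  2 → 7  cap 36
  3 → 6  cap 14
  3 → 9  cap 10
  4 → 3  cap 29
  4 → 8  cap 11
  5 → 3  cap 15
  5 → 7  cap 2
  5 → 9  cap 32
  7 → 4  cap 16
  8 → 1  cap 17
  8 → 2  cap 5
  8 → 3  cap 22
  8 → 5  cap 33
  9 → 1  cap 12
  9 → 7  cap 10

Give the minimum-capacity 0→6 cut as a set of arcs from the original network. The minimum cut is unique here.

Min-cut arcs: {(0,1), (0,2), (3,6), (4,8), (9,1)} (total capacity 71)

augment #1: 0→1→6 push 5
augment #2: 0→2→6 push 19
augment #3: 0→2→1→6 push 10
augment #4: 0→4→3→6 push 6
augment #5: 0→5→3→6 push 8
augment #6: 0→9→1→6 push 12
augment #7: 0→7→4→8→1→6 push 11
max flow = 71; residual-reachable set from 0 gives S-side
cut edges (S→T): {(0,1), (0,2), (3,6), (4,8), (9,1)} total cap 71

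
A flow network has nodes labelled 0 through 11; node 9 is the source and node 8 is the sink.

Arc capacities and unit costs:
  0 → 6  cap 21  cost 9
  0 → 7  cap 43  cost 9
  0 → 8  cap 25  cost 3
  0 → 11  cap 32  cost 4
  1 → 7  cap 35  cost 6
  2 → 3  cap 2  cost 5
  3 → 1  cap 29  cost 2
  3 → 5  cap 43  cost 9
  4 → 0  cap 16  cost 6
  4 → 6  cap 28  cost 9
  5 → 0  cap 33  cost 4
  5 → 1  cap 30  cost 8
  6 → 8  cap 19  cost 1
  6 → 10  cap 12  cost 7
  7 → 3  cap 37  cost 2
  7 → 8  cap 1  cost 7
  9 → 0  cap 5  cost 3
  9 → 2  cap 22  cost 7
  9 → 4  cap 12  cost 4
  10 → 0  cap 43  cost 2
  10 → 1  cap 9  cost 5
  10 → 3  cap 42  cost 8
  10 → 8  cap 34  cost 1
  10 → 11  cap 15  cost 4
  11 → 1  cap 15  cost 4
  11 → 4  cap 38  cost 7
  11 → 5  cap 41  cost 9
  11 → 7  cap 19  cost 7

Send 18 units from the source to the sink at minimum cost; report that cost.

Minimum cost for 18 units: 213

shortest-cost path #1: 9→0→8 push 5 @ unit cost 6 (adds 30)
shortest-cost path #2: 9→4→0→8 push 12 @ unit cost 13 (adds 156)
shortest-cost path #3: 9→2→3→1→7→8 push 1 @ unit cost 27 (adds 27)
total cost = 213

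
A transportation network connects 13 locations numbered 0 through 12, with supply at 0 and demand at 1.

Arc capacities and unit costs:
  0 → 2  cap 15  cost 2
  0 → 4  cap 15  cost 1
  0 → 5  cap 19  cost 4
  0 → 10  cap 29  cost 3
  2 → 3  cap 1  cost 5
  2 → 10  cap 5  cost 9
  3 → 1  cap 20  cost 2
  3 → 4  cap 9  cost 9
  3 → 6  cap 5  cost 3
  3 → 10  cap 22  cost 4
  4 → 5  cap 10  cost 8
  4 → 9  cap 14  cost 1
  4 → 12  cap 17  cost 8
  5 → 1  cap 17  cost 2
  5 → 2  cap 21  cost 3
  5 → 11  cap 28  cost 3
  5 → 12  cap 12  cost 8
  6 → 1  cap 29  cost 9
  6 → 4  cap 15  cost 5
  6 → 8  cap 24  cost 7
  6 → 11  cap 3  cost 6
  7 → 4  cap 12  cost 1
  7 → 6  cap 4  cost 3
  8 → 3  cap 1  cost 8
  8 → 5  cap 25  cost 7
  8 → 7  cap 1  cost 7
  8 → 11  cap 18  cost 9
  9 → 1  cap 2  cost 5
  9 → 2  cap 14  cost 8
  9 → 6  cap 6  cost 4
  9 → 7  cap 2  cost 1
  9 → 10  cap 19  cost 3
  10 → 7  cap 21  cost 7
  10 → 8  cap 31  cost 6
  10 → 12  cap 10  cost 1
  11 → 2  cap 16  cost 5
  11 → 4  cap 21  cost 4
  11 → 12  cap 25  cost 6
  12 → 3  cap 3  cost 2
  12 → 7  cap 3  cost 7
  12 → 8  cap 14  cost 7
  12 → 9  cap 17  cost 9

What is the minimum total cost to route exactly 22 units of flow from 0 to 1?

Minimum cost for 22 units: 140

shortest-cost path #1: 0→5→1 push 17 @ unit cost 6 (adds 102)
shortest-cost path #2: 0→4→9→1 push 2 @ unit cost 7 (adds 14)
shortest-cost path #3: 0→10→12→3→1 push 3 @ unit cost 8 (adds 24)
total cost = 140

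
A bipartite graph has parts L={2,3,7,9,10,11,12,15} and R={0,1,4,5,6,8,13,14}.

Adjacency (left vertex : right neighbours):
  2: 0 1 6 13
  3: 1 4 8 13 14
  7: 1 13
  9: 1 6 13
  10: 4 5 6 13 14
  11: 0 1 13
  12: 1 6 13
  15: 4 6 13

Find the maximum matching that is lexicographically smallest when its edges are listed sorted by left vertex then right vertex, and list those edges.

|M| = 7 (so the lex-smallest maximum matching has 7 edges)
process left vertices in ascending order; for each, take the smallest-labelled available neighbour that still permits 7 edges overall, or leave it unmatched if none does
lex-smallest matching: {2-0, 3-8, 7-1, 9-6, 10-5, 11-13, 15-4}

Lex-smallest maximum matching: {(2,0), (3,8), (7,1), (9,6), (10,5), (11,13), (15,4)}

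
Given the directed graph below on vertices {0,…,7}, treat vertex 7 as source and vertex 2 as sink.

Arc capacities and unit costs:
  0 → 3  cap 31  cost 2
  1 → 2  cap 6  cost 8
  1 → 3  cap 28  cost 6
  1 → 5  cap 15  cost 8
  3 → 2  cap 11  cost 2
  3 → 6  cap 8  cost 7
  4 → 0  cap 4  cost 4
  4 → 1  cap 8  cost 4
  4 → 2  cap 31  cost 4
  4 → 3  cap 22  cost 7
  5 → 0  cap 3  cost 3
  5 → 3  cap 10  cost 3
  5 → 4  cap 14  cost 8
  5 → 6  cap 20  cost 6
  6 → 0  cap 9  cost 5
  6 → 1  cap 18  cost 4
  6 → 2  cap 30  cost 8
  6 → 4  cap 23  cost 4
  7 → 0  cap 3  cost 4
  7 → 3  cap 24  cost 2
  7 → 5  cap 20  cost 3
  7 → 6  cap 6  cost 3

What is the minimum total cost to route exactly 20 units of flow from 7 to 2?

shortest-cost path #1: 7→3→2 push 11 @ unit cost 4 (adds 44)
shortest-cost path #2: 7→6→2 push 6 @ unit cost 11 (adds 66)
shortest-cost path #3: 7→5→4→2 push 3 @ unit cost 15 (adds 45)
total cost = 155

Minimum cost for 20 units: 155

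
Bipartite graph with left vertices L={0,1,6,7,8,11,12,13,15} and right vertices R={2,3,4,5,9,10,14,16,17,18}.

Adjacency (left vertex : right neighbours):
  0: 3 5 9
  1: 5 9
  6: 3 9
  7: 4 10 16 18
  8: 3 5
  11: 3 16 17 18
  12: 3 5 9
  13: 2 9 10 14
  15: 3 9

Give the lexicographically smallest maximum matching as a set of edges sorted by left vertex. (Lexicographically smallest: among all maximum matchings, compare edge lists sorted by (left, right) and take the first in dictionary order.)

Lex-smallest maximum matching: {(0,3), (1,5), (6,9), (7,4), (11,16), (13,2)}

|M| = 6 (so the lex-smallest maximum matching has 6 edges)
process left vertices in ascending order; for each, take the smallest-labelled available neighbour that still permits 6 edges overall, or leave it unmatched if none does
lex-smallest matching: {0-3, 1-5, 6-9, 7-4, 11-16, 13-2}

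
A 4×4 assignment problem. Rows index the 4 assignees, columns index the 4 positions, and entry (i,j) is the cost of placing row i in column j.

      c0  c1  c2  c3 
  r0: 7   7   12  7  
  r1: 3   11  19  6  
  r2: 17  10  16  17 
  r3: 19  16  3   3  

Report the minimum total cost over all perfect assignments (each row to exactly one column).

Minimum assignment cost: 23

optimal assignment: row0→col3 (cost 7), row1→col0 (cost 3), row2→col1 (cost 10), row3→col2 (cost 3)
total = 7 + 3 + 10 + 3 = 23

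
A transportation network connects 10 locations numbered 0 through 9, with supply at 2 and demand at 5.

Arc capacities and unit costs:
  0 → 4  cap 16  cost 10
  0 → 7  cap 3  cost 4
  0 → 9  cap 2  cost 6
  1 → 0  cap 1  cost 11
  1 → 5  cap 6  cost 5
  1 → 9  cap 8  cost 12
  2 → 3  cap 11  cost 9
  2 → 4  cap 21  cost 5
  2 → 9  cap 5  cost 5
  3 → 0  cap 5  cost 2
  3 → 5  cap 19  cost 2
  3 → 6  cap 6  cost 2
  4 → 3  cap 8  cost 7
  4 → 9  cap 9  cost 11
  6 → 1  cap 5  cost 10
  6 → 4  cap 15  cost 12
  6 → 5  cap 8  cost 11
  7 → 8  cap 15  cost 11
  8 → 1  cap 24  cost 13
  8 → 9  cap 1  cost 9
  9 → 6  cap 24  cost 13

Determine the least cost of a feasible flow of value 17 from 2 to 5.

Minimum cost for 17 units: 205

shortest-cost path #1: 2→3→5 push 11 @ unit cost 11 (adds 121)
shortest-cost path #2: 2→4→3→5 push 6 @ unit cost 14 (adds 84)
total cost = 205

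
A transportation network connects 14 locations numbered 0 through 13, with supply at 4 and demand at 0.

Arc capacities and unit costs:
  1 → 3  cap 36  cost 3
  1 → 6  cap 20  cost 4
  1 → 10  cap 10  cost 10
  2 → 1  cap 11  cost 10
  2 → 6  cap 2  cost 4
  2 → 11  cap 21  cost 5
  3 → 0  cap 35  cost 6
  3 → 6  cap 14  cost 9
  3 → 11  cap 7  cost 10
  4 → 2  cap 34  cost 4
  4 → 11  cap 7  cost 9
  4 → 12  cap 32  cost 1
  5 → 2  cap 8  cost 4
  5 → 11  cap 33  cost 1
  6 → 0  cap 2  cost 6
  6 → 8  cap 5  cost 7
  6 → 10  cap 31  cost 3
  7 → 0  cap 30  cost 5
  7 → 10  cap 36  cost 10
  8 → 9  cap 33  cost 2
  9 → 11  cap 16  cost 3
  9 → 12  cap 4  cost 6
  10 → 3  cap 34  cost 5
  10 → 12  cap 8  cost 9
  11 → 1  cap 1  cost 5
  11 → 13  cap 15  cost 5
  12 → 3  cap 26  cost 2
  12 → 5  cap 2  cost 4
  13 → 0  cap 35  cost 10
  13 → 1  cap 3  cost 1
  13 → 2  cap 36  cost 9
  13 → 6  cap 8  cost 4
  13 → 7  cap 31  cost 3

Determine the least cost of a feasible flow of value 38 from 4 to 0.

Minimum cost for 38 units: 476

shortest-cost path #1: 4→12→3→0 push 26 @ unit cost 9 (adds 234)
shortest-cost path #2: 4→2→6→0 push 2 @ unit cost 14 (adds 28)
shortest-cost path #3: 4→12→5→11→13→7→0 push 2 @ unit cost 19 (adds 38)
shortest-cost path #4: 4→11→13→7→0 push 7 @ unit cost 22 (adds 154)
shortest-cost path #5: 4→2→11→13→7→0 push 1 @ unit cost 22 (adds 22)
total cost = 476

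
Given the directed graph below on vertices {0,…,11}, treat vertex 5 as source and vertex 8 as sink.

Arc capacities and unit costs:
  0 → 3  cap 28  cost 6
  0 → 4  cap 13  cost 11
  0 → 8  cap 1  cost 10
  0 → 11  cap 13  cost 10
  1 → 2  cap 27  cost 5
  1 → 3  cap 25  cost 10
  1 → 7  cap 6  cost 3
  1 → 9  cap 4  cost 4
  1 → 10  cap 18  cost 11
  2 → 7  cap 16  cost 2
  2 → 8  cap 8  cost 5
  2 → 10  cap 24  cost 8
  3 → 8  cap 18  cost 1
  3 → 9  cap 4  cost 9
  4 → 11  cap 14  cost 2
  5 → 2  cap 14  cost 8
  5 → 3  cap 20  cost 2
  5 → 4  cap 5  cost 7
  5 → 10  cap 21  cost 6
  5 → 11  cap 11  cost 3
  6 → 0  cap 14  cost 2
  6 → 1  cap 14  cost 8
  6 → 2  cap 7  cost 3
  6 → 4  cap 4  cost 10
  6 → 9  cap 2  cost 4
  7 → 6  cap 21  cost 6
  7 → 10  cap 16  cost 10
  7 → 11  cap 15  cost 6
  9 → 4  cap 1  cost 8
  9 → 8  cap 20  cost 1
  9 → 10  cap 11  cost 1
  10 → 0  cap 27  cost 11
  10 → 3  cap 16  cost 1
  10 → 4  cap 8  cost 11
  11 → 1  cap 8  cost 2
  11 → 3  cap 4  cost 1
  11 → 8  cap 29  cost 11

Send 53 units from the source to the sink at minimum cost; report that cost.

shortest-cost path #1: 5→3→8 push 18 @ unit cost 3 (adds 54)
shortest-cost path #2: 5→11→1→9→8 push 4 @ unit cost 10 (adds 40)
shortest-cost path #3: 5→3→9→8 push 2 @ unit cost 12 (adds 24)
shortest-cost path #4: 5→2→8 push 8 @ unit cost 13 (adds 104)
shortest-cost path #5: 5→11→8 push 7 @ unit cost 14 (adds 98)
shortest-cost path #6: 5→10→3→9→8 push 2 @ unit cost 17 (adds 34)
shortest-cost path #7: 5→4→11→8 push 5 @ unit cost 20 (adds 100)
shortest-cost path #8: 5→2→7→6→9→8 push 2 @ unit cost 21 (adds 42)
shortest-cost path #9: 5→10→0→8 push 1 @ unit cost 27 (adds 27)
shortest-cost path #10: 5→2→7→11→8 push 4 @ unit cost 27 (adds 108)
total cost = 631

Minimum cost for 53 units: 631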